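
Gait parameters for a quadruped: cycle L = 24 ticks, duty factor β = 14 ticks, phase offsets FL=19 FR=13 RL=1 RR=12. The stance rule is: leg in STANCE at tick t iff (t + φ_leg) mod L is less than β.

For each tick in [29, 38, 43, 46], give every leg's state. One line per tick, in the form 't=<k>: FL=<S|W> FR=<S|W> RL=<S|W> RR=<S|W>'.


t=29: phase=(0,18,6,17) vs β=14 → FL=S FR=W RL=S RR=W
t=38: phase=(9,3,15,2) vs β=14 → FL=S FR=S RL=W RR=S
t=43: phase=(14,8,20,7) vs β=14 → FL=W FR=S RL=W RR=S
t=46: phase=(17,11,23,10) vs β=14 → FL=W FR=S RL=W RR=S

t=29: FL=S FR=W RL=S RR=W
t=38: FL=S FR=S RL=W RR=S
t=43: FL=W FR=S RL=W RR=S
t=46: FL=W FR=S RL=W RR=S


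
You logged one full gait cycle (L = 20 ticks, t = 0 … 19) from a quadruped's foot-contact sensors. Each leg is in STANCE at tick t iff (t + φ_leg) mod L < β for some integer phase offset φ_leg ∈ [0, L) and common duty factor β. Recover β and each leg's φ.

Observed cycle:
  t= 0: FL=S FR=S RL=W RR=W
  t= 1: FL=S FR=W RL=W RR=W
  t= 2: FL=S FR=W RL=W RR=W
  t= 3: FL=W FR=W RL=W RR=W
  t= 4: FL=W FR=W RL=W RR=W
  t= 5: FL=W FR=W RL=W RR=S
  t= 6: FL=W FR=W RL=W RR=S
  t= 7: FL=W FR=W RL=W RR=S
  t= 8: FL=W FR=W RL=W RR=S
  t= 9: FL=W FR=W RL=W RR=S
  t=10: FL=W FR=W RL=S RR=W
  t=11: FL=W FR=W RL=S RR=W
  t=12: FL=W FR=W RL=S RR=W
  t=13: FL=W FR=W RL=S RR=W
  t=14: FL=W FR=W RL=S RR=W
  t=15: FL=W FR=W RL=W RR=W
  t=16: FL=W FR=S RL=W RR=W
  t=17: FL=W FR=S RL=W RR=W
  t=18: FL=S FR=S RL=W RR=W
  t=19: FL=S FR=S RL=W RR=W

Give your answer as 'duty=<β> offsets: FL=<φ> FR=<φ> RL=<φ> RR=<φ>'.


duty β = stance ticks per leg = 5
FL: stance ticks = 5; W→S at t=18 → φ=2
FR: stance ticks = 5; W→S at t=16 → φ=4
RL: stance ticks = 5; W→S at t=10 → φ=10
RR: stance ticks = 5; W→S at t=5 → φ=15

duty=5 offsets: FL=2 FR=4 RL=10 RR=15


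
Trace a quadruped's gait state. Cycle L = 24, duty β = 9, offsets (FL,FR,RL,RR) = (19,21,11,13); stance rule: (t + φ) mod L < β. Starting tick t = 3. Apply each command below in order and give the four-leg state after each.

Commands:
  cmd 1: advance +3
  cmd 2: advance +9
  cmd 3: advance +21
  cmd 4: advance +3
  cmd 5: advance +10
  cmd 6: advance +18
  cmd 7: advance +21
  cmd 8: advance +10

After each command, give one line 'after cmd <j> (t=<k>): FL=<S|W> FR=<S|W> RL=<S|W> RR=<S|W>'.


after cmd 1 (t=6): FL=S FR=S RL=W RR=W
after cmd 2 (t=15): FL=W FR=W RL=S RR=S
after cmd 3 (t=36): FL=S FR=W RL=W RR=S
after cmd 4 (t=39): FL=W FR=W RL=S RR=S
after cmd 5 (t=49): FL=W FR=W RL=W RR=W
after cmd 6 (t=67): FL=W FR=W RL=S RR=S
after cmd 7 (t=88): FL=W FR=W RL=S RR=S
after cmd 8 (t=98): FL=W FR=W RL=W RR=W

start t=3: FL=W FR=S RL=W RR=W
cmd 1: advance +3 → t=6, phase=(1,3,17,19) → FL=S FR=S RL=W RR=W
cmd 2: advance +9 → t=15, phase=(10,12,2,4) → FL=W FR=W RL=S RR=S
cmd 3: advance +21 → t=36, phase=(7,9,23,1) → FL=S FR=W RL=W RR=S
cmd 4: advance +3 → t=39, phase=(10,12,2,4) → FL=W FR=W RL=S RR=S
cmd 5: advance +10 → t=49, phase=(20,22,12,14) → FL=W FR=W RL=W RR=W
cmd 6: advance +18 → t=67, phase=(14,16,6,8) → FL=W FR=W RL=S RR=S
cmd 7: advance +21 → t=88, phase=(11,13,3,5) → FL=W FR=W RL=S RR=S
cmd 8: advance +10 → t=98, phase=(21,23,13,15) → FL=W FR=W RL=W RR=W


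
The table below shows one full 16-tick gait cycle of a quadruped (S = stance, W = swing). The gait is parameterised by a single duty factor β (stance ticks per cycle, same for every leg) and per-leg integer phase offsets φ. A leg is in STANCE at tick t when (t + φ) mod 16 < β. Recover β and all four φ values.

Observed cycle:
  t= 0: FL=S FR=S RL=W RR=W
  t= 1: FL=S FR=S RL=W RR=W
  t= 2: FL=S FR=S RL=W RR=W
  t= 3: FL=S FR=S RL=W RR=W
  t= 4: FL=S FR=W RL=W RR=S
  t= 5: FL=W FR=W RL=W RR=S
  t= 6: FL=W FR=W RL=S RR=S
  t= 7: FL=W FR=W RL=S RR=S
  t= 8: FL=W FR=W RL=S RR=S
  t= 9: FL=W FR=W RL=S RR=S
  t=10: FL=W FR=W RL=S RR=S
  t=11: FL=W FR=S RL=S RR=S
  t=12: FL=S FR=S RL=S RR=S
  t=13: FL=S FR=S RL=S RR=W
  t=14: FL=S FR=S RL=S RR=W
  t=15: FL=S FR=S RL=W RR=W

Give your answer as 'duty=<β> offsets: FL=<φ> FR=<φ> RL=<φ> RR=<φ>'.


duty=9 offsets: FL=4 FR=5 RL=10 RR=12

duty β = stance ticks per leg = 9
FL: stance ticks = 9; W→S at t=12 → φ=4
FR: stance ticks = 9; W→S at t=11 → φ=5
RL: stance ticks = 9; W→S at t=6 → φ=10
RR: stance ticks = 9; W→S at t=4 → φ=12


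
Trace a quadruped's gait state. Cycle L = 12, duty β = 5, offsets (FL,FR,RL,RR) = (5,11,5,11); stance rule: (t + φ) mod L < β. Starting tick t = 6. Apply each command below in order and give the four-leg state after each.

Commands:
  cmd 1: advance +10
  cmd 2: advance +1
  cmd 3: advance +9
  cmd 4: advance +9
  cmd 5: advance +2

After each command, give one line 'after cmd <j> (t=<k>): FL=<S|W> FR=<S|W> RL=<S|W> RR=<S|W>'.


after cmd 1 (t=16): FL=W FR=S RL=W RR=S
after cmd 2 (t=17): FL=W FR=S RL=W RR=S
after cmd 3 (t=26): FL=W FR=S RL=W RR=S
after cmd 4 (t=35): FL=S FR=W RL=S RR=W
after cmd 5 (t=37): FL=W FR=S RL=W RR=S

start t=6: FL=W FR=W RL=W RR=W
cmd 1: advance +10 → t=16, phase=(9,3,9,3) → FL=W FR=S RL=W RR=S
cmd 2: advance +1 → t=17, phase=(10,4,10,4) → FL=W FR=S RL=W RR=S
cmd 3: advance +9 → t=26, phase=(7,1,7,1) → FL=W FR=S RL=W RR=S
cmd 4: advance +9 → t=35, phase=(4,10,4,10) → FL=S FR=W RL=S RR=W
cmd 5: advance +2 → t=37, phase=(6,0,6,0) → FL=W FR=S RL=W RR=S


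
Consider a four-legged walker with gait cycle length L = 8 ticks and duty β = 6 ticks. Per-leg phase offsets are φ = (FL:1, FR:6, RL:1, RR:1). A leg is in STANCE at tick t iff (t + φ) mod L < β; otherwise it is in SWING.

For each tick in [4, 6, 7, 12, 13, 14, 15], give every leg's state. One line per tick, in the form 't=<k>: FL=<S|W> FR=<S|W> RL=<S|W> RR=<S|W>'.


t=4: phase=(5,2,5,5) vs β=6 → FL=S FR=S RL=S RR=S
t=6: phase=(7,4,7,7) vs β=6 → FL=W FR=S RL=W RR=W
t=7: phase=(0,5,0,0) vs β=6 → FL=S FR=S RL=S RR=S
t=12: phase=(5,2,5,5) vs β=6 → FL=S FR=S RL=S RR=S
t=13: phase=(6,3,6,6) vs β=6 → FL=W FR=S RL=W RR=W
t=14: phase=(7,4,7,7) vs β=6 → FL=W FR=S RL=W RR=W
t=15: phase=(0,5,0,0) vs β=6 → FL=S FR=S RL=S RR=S

t=4: FL=S FR=S RL=S RR=S
t=6: FL=W FR=S RL=W RR=W
t=7: FL=S FR=S RL=S RR=S
t=12: FL=S FR=S RL=S RR=S
t=13: FL=W FR=S RL=W RR=W
t=14: FL=W FR=S RL=W RR=W
t=15: FL=S FR=S RL=S RR=S


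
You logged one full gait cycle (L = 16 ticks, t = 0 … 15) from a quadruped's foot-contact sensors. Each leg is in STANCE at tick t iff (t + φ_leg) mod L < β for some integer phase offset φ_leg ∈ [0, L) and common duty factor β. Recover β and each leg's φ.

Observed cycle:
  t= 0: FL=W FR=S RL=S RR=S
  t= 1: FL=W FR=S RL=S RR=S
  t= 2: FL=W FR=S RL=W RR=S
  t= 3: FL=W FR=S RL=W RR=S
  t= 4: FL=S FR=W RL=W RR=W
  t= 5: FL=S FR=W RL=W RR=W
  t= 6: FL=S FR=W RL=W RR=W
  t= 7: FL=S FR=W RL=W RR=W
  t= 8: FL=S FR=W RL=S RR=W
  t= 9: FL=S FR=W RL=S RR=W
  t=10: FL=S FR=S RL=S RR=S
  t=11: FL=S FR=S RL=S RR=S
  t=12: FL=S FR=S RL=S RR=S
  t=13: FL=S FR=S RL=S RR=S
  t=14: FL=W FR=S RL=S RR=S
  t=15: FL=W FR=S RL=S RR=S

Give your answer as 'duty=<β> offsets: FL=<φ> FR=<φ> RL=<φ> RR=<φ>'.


duty=10 offsets: FL=12 FR=6 RL=8 RR=6

duty β = stance ticks per leg = 10
FL: stance ticks = 10; W→S at t=4 → φ=12
FR: stance ticks = 10; W→S at t=10 → φ=6
RL: stance ticks = 10; W→S at t=8 → φ=8
RR: stance ticks = 10; W→S at t=10 → φ=6


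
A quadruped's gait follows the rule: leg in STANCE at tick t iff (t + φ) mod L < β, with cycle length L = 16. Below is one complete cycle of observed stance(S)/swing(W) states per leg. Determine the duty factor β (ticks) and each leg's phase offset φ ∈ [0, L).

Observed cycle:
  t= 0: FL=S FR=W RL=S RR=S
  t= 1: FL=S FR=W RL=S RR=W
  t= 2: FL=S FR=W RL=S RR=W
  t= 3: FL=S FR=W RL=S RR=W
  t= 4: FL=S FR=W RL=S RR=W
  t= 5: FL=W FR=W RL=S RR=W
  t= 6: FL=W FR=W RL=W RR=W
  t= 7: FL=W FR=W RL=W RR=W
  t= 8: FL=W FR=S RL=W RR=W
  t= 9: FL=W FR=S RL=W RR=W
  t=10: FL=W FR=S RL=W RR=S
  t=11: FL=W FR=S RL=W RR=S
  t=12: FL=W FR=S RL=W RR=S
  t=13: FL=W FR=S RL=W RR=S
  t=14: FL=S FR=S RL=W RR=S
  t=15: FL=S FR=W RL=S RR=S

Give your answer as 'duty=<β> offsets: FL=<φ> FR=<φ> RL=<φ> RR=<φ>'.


duty=7 offsets: FL=2 FR=8 RL=1 RR=6

duty β = stance ticks per leg = 7
FL: stance ticks = 7; W→S at t=14 → φ=2
FR: stance ticks = 7; W→S at t=8 → φ=8
RL: stance ticks = 7; W→S at t=15 → φ=1
RR: stance ticks = 7; W→S at t=10 → φ=6


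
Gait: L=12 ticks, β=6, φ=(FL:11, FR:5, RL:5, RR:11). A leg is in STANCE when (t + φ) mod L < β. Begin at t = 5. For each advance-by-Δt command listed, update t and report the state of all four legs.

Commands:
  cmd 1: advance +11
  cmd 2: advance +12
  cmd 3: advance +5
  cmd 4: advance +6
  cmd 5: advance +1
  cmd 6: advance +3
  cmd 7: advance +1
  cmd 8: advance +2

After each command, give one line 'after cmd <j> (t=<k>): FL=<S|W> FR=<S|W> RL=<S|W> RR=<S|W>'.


after cmd 1 (t=16): FL=S FR=W RL=W RR=S
after cmd 2 (t=28): FL=S FR=W RL=W RR=S
after cmd 3 (t=33): FL=W FR=S RL=S RR=W
after cmd 4 (t=39): FL=S FR=W RL=W RR=S
after cmd 5 (t=40): FL=S FR=W RL=W RR=S
after cmd 6 (t=43): FL=W FR=S RL=S RR=W
after cmd 7 (t=44): FL=W FR=S RL=S RR=W
after cmd 8 (t=46): FL=W FR=S RL=S RR=W

start t=5: FL=S FR=W RL=W RR=S
cmd 1: advance +11 → t=16, phase=(3,9,9,3) → FL=S FR=W RL=W RR=S
cmd 2: advance +12 → t=28, phase=(3,9,9,3) → FL=S FR=W RL=W RR=S
cmd 3: advance +5 → t=33, phase=(8,2,2,8) → FL=W FR=S RL=S RR=W
cmd 4: advance +6 → t=39, phase=(2,8,8,2) → FL=S FR=W RL=W RR=S
cmd 5: advance +1 → t=40, phase=(3,9,9,3) → FL=S FR=W RL=W RR=S
cmd 6: advance +3 → t=43, phase=(6,0,0,6) → FL=W FR=S RL=S RR=W
cmd 7: advance +1 → t=44, phase=(7,1,1,7) → FL=W FR=S RL=S RR=W
cmd 8: advance +2 → t=46, phase=(9,3,3,9) → FL=W FR=S RL=S RR=W


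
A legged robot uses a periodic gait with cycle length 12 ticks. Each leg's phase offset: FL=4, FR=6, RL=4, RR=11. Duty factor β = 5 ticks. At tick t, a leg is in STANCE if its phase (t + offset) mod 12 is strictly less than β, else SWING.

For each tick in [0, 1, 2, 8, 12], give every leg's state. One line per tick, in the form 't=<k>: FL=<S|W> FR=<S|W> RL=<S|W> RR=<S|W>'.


t=0: phase=(4,6,4,11) vs β=5 → FL=S FR=W RL=S RR=W
t=1: phase=(5,7,5,0) vs β=5 → FL=W FR=W RL=W RR=S
t=2: phase=(6,8,6,1) vs β=5 → FL=W FR=W RL=W RR=S
t=8: phase=(0,2,0,7) vs β=5 → FL=S FR=S RL=S RR=W
t=12: phase=(4,6,4,11) vs β=5 → FL=S FR=W RL=S RR=W

t=0: FL=S FR=W RL=S RR=W
t=1: FL=W FR=W RL=W RR=S
t=2: FL=W FR=W RL=W RR=S
t=8: FL=S FR=S RL=S RR=W
t=12: FL=S FR=W RL=S RR=W


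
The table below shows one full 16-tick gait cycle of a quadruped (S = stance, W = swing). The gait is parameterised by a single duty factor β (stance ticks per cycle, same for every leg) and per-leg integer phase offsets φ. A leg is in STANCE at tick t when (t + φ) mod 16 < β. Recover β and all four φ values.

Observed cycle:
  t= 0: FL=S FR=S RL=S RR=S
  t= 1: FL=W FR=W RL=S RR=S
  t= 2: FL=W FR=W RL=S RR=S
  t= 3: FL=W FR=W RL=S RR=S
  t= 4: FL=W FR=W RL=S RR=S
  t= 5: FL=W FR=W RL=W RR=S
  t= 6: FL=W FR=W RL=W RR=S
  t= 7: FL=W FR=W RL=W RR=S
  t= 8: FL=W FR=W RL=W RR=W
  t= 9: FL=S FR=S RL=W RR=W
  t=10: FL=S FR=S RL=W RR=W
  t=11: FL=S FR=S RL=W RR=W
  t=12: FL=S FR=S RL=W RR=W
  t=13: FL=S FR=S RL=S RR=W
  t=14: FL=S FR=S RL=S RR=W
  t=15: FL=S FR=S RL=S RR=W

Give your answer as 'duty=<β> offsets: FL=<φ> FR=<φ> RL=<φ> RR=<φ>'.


duty β = stance ticks per leg = 8
FL: stance ticks = 8; W→S at t=9 → φ=7
FR: stance ticks = 8; W→S at t=9 → φ=7
RL: stance ticks = 8; W→S at t=13 → φ=3
RR: stance ticks = 8; W→S at t=0 → φ=0

duty=8 offsets: FL=7 FR=7 RL=3 RR=0


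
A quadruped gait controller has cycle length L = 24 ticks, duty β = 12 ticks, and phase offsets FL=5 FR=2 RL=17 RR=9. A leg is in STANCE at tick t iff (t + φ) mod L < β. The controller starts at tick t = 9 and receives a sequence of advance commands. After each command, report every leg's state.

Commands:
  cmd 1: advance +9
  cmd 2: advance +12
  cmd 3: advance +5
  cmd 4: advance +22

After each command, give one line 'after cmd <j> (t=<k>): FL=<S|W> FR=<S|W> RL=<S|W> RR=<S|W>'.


start t=9: FL=W FR=S RL=S RR=W
cmd 1: advance +9 → t=18, phase=(23,20,11,3) → FL=W FR=W RL=S RR=S
cmd 2: advance +12 → t=30, phase=(11,8,23,15) → FL=S FR=S RL=W RR=W
cmd 3: advance +5 → t=35, phase=(16,13,4,20) → FL=W FR=W RL=S RR=W
cmd 4: advance +22 → t=57, phase=(14,11,2,18) → FL=W FR=S RL=S RR=W

after cmd 1 (t=18): FL=W FR=W RL=S RR=S
after cmd 2 (t=30): FL=S FR=S RL=W RR=W
after cmd 3 (t=35): FL=W FR=W RL=S RR=W
after cmd 4 (t=57): FL=W FR=S RL=S RR=W


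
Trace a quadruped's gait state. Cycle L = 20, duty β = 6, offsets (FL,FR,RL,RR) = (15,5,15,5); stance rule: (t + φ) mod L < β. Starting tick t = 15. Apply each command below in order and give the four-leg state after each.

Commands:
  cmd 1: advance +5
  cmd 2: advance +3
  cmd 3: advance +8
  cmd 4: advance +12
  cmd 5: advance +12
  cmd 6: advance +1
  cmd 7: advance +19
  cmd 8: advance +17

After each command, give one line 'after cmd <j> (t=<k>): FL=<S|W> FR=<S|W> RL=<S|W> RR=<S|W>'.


after cmd 1 (t=20): FL=W FR=S RL=W RR=S
after cmd 2 (t=23): FL=W FR=W RL=W RR=W
after cmd 3 (t=31): FL=W FR=W RL=W RR=W
after cmd 4 (t=43): FL=W FR=W RL=W RR=W
after cmd 5 (t=55): FL=W FR=S RL=W RR=S
after cmd 6 (t=56): FL=W FR=S RL=W RR=S
after cmd 7 (t=75): FL=W FR=S RL=W RR=S
after cmd 8 (t=92): FL=W FR=W RL=W RR=W

start t=15: FL=W FR=S RL=W RR=S
cmd 1: advance +5 → t=20, phase=(15,5,15,5) → FL=W FR=S RL=W RR=S
cmd 2: advance +3 → t=23, phase=(18,8,18,8) → FL=W FR=W RL=W RR=W
cmd 3: advance +8 → t=31, phase=(6,16,6,16) → FL=W FR=W RL=W RR=W
cmd 4: advance +12 → t=43, phase=(18,8,18,8) → FL=W FR=W RL=W RR=W
cmd 5: advance +12 → t=55, phase=(10,0,10,0) → FL=W FR=S RL=W RR=S
cmd 6: advance +1 → t=56, phase=(11,1,11,1) → FL=W FR=S RL=W RR=S
cmd 7: advance +19 → t=75, phase=(10,0,10,0) → FL=W FR=S RL=W RR=S
cmd 8: advance +17 → t=92, phase=(7,17,7,17) → FL=W FR=W RL=W RR=W


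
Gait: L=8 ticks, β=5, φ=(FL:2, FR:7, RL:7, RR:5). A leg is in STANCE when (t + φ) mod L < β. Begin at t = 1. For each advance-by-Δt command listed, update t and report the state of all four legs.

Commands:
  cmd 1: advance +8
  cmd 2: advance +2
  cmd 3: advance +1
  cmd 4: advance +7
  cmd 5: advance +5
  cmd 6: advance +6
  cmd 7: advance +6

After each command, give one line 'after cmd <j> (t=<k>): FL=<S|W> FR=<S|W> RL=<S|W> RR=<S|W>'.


start t=1: FL=S FR=S RL=S RR=W
cmd 1: advance +8 → t=9, phase=(3,0,0,6) → FL=S FR=S RL=S RR=W
cmd 2: advance +2 → t=11, phase=(5,2,2,0) → FL=W FR=S RL=S RR=S
cmd 3: advance +1 → t=12, phase=(6,3,3,1) → FL=W FR=S RL=S RR=S
cmd 4: advance +7 → t=19, phase=(5,2,2,0) → FL=W FR=S RL=S RR=S
cmd 5: advance +5 → t=24, phase=(2,7,7,5) → FL=S FR=W RL=W RR=W
cmd 6: advance +6 → t=30, phase=(0,5,5,3) → FL=S FR=W RL=W RR=S
cmd 7: advance +6 → t=36, phase=(6,3,3,1) → FL=W FR=S RL=S RR=S

after cmd 1 (t=9): FL=S FR=S RL=S RR=W
after cmd 2 (t=11): FL=W FR=S RL=S RR=S
after cmd 3 (t=12): FL=W FR=S RL=S RR=S
after cmd 4 (t=19): FL=W FR=S RL=S RR=S
after cmd 5 (t=24): FL=S FR=W RL=W RR=W
after cmd 6 (t=30): FL=S FR=W RL=W RR=S
after cmd 7 (t=36): FL=W FR=S RL=S RR=S


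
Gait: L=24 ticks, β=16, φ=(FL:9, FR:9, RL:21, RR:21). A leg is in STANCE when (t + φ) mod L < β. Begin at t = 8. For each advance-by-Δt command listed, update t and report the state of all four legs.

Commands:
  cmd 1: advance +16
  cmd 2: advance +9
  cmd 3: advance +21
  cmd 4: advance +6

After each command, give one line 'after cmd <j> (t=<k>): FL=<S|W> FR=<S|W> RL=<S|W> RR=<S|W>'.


after cmd 1 (t=24): FL=S FR=S RL=W RR=W
after cmd 2 (t=33): FL=W FR=W RL=S RR=S
after cmd 3 (t=54): FL=S FR=S RL=S RR=S
after cmd 4 (t=60): FL=W FR=W RL=S RR=S

start t=8: FL=W FR=W RL=S RR=S
cmd 1: advance +16 → t=24, phase=(9,9,21,21) → FL=S FR=S RL=W RR=W
cmd 2: advance +9 → t=33, phase=(18,18,6,6) → FL=W FR=W RL=S RR=S
cmd 3: advance +21 → t=54, phase=(15,15,3,3) → FL=S FR=S RL=S RR=S
cmd 4: advance +6 → t=60, phase=(21,21,9,9) → FL=W FR=W RL=S RR=S


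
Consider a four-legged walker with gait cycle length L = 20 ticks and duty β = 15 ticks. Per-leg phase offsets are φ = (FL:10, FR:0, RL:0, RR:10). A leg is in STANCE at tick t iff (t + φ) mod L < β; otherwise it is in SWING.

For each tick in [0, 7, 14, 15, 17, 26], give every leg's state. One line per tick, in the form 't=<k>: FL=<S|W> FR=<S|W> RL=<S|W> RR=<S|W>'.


t=0: FL=S FR=S RL=S RR=S
t=7: FL=W FR=S RL=S RR=W
t=14: FL=S FR=S RL=S RR=S
t=15: FL=S FR=W RL=W RR=S
t=17: FL=S FR=W RL=W RR=S
t=26: FL=W FR=S RL=S RR=W

t=0: phase=(10,0,0,10) vs β=15 → FL=S FR=S RL=S RR=S
t=7: phase=(17,7,7,17) vs β=15 → FL=W FR=S RL=S RR=W
t=14: phase=(4,14,14,4) vs β=15 → FL=S FR=S RL=S RR=S
t=15: phase=(5,15,15,5) vs β=15 → FL=S FR=W RL=W RR=S
t=17: phase=(7,17,17,7) vs β=15 → FL=S FR=W RL=W RR=S
t=26: phase=(16,6,6,16) vs β=15 → FL=W FR=S RL=S RR=W


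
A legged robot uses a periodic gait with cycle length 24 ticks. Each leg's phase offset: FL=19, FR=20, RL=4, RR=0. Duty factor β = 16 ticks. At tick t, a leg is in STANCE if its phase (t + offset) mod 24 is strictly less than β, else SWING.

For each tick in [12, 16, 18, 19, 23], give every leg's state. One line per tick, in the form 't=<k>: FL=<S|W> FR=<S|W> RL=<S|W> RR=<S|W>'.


t=12: FL=S FR=S RL=W RR=S
t=16: FL=S FR=S RL=W RR=W
t=18: FL=S FR=S RL=W RR=W
t=19: FL=S FR=S RL=W RR=W
t=23: FL=W FR=W RL=S RR=W

t=12: phase=(7,8,16,12) vs β=16 → FL=S FR=S RL=W RR=S
t=16: phase=(11,12,20,16) vs β=16 → FL=S FR=S RL=W RR=W
t=18: phase=(13,14,22,18) vs β=16 → FL=S FR=S RL=W RR=W
t=19: phase=(14,15,23,19) vs β=16 → FL=S FR=S RL=W RR=W
t=23: phase=(18,19,3,23) vs β=16 → FL=W FR=W RL=S RR=W


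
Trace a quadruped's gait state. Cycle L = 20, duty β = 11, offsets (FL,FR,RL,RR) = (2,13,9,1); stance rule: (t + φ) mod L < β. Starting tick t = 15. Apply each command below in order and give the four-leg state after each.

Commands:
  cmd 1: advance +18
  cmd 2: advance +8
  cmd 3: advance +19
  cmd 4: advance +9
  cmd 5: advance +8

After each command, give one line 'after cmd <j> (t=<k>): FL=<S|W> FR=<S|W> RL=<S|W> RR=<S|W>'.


start t=15: FL=W FR=S RL=S RR=W
cmd 1: advance +18 → t=33, phase=(15,6,2,14) → FL=W FR=S RL=S RR=W
cmd 2: advance +8 → t=41, phase=(3,14,10,2) → FL=S FR=W RL=S RR=S
cmd 3: advance +19 → t=60, phase=(2,13,9,1) → FL=S FR=W RL=S RR=S
cmd 4: advance +9 → t=69, phase=(11,2,18,10) → FL=W FR=S RL=W RR=S
cmd 5: advance +8 → t=77, phase=(19,10,6,18) → FL=W FR=S RL=S RR=W

after cmd 1 (t=33): FL=W FR=S RL=S RR=W
after cmd 2 (t=41): FL=S FR=W RL=S RR=S
after cmd 3 (t=60): FL=S FR=W RL=S RR=S
after cmd 4 (t=69): FL=W FR=S RL=W RR=S
after cmd 5 (t=77): FL=W FR=S RL=S RR=W


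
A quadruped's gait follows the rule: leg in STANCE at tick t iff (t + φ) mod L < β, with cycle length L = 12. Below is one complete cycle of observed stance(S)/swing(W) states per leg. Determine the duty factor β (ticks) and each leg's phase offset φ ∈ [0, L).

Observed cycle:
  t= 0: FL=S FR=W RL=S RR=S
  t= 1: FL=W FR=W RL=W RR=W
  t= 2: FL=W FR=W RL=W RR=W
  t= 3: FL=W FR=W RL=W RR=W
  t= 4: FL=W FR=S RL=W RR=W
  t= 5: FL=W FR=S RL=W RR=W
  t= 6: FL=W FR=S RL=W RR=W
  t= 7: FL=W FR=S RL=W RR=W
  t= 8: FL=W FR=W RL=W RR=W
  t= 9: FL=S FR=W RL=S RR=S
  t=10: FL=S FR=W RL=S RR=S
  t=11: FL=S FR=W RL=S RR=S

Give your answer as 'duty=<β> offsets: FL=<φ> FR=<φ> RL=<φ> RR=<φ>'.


duty β = stance ticks per leg = 4
FL: stance ticks = 4; W→S at t=9 → φ=3
FR: stance ticks = 4; W→S at t=4 → φ=8
RL: stance ticks = 4; W→S at t=9 → φ=3
RR: stance ticks = 4; W→S at t=9 → φ=3

duty=4 offsets: FL=3 FR=8 RL=3 RR=3


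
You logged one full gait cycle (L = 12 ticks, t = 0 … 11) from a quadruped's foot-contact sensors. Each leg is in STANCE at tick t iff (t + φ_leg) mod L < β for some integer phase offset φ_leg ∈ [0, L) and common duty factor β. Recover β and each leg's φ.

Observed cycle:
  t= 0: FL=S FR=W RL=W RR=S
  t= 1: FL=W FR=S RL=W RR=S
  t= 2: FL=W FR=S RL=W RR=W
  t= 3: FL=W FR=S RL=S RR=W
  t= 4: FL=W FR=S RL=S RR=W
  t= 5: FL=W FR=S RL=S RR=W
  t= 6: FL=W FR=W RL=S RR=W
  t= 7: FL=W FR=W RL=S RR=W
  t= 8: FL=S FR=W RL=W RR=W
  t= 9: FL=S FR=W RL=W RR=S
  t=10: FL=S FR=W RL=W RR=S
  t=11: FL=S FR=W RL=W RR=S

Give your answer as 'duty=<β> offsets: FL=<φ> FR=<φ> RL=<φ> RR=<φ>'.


duty β = stance ticks per leg = 5
FL: stance ticks = 5; W→S at t=8 → φ=4
FR: stance ticks = 5; W→S at t=1 → φ=11
RL: stance ticks = 5; W→S at t=3 → φ=9
RR: stance ticks = 5; W→S at t=9 → φ=3

duty=5 offsets: FL=4 FR=11 RL=9 RR=3


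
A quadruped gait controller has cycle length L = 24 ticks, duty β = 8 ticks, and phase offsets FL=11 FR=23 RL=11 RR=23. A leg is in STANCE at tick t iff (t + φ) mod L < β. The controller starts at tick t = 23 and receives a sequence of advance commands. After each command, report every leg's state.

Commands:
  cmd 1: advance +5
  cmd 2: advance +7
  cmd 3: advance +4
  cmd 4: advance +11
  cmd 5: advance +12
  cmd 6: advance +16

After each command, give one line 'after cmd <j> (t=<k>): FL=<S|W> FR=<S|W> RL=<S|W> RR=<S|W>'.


start t=23: FL=W FR=W RL=W RR=W
cmd 1: advance +5 → t=28, phase=(15,3,15,3) → FL=W FR=S RL=W RR=S
cmd 2: advance +7 → t=35, phase=(22,10,22,10) → FL=W FR=W RL=W RR=W
cmd 3: advance +4 → t=39, phase=(2,14,2,14) → FL=S FR=W RL=S RR=W
cmd 4: advance +11 → t=50, phase=(13,1,13,1) → FL=W FR=S RL=W RR=S
cmd 5: advance +12 → t=62, phase=(1,13,1,13) → FL=S FR=W RL=S RR=W
cmd 6: advance +16 → t=78, phase=(17,5,17,5) → FL=W FR=S RL=W RR=S

after cmd 1 (t=28): FL=W FR=S RL=W RR=S
after cmd 2 (t=35): FL=W FR=W RL=W RR=W
after cmd 3 (t=39): FL=S FR=W RL=S RR=W
after cmd 4 (t=50): FL=W FR=S RL=W RR=S
after cmd 5 (t=62): FL=S FR=W RL=S RR=W
after cmd 6 (t=78): FL=W FR=S RL=W RR=S


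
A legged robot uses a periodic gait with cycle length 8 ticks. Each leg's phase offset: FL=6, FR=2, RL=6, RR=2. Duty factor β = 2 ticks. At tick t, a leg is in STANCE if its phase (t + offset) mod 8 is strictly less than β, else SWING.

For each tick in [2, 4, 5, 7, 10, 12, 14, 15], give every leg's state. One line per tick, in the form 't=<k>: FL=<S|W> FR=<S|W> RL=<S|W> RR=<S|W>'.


t=2: phase=(0,4,0,4) vs β=2 → FL=S FR=W RL=S RR=W
t=4: phase=(2,6,2,6) vs β=2 → FL=W FR=W RL=W RR=W
t=5: phase=(3,7,3,7) vs β=2 → FL=W FR=W RL=W RR=W
t=7: phase=(5,1,5,1) vs β=2 → FL=W FR=S RL=W RR=S
t=10: phase=(0,4,0,4) vs β=2 → FL=S FR=W RL=S RR=W
t=12: phase=(2,6,2,6) vs β=2 → FL=W FR=W RL=W RR=W
t=14: phase=(4,0,4,0) vs β=2 → FL=W FR=S RL=W RR=S
t=15: phase=(5,1,5,1) vs β=2 → FL=W FR=S RL=W RR=S

t=2: FL=S FR=W RL=S RR=W
t=4: FL=W FR=W RL=W RR=W
t=5: FL=W FR=W RL=W RR=W
t=7: FL=W FR=S RL=W RR=S
t=10: FL=S FR=W RL=S RR=W
t=12: FL=W FR=W RL=W RR=W
t=14: FL=W FR=S RL=W RR=S
t=15: FL=W FR=S RL=W RR=S


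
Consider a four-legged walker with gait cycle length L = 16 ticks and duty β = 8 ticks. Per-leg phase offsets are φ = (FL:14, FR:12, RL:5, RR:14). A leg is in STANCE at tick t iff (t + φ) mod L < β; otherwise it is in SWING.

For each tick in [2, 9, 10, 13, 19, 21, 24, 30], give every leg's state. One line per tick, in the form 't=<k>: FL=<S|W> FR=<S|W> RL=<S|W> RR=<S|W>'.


t=2: phase=(0,14,7,0) vs β=8 → FL=S FR=W RL=S RR=S
t=9: phase=(7,5,14,7) vs β=8 → FL=S FR=S RL=W RR=S
t=10: phase=(8,6,15,8) vs β=8 → FL=W FR=S RL=W RR=W
t=13: phase=(11,9,2,11) vs β=8 → FL=W FR=W RL=S RR=W
t=19: phase=(1,15,8,1) vs β=8 → FL=S FR=W RL=W RR=S
t=21: phase=(3,1,10,3) vs β=8 → FL=S FR=S RL=W RR=S
t=24: phase=(6,4,13,6) vs β=8 → FL=S FR=S RL=W RR=S
t=30: phase=(12,10,3,12) vs β=8 → FL=W FR=W RL=S RR=W

t=2: FL=S FR=W RL=S RR=S
t=9: FL=S FR=S RL=W RR=S
t=10: FL=W FR=S RL=W RR=W
t=13: FL=W FR=W RL=S RR=W
t=19: FL=S FR=W RL=W RR=S
t=21: FL=S FR=S RL=W RR=S
t=24: FL=S FR=S RL=W RR=S
t=30: FL=W FR=W RL=S RR=W


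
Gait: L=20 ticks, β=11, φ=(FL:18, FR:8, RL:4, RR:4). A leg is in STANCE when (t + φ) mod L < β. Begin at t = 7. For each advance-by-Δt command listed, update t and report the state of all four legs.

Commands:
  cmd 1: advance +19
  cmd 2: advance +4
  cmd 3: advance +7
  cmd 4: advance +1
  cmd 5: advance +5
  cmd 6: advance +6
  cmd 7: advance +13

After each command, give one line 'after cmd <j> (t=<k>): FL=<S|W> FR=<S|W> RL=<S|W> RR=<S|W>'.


start t=7: FL=S FR=W RL=W RR=W
cmd 1: advance +19 → t=26, phase=(4,14,10,10) → FL=S FR=W RL=S RR=S
cmd 2: advance +4 → t=30, phase=(8,18,14,14) → FL=S FR=W RL=W RR=W
cmd 3: advance +7 → t=37, phase=(15,5,1,1) → FL=W FR=S RL=S RR=S
cmd 4: advance +1 → t=38, phase=(16,6,2,2) → FL=W FR=S RL=S RR=S
cmd 5: advance +5 → t=43, phase=(1,11,7,7) → FL=S FR=W RL=S RR=S
cmd 6: advance +6 → t=49, phase=(7,17,13,13) → FL=S FR=W RL=W RR=W
cmd 7: advance +13 → t=62, phase=(0,10,6,6) → FL=S FR=S RL=S RR=S

after cmd 1 (t=26): FL=S FR=W RL=S RR=S
after cmd 2 (t=30): FL=S FR=W RL=W RR=W
after cmd 3 (t=37): FL=W FR=S RL=S RR=S
after cmd 4 (t=38): FL=W FR=S RL=S RR=S
after cmd 5 (t=43): FL=S FR=W RL=S RR=S
after cmd 6 (t=49): FL=S FR=W RL=W RR=W
after cmd 7 (t=62): FL=S FR=S RL=S RR=S


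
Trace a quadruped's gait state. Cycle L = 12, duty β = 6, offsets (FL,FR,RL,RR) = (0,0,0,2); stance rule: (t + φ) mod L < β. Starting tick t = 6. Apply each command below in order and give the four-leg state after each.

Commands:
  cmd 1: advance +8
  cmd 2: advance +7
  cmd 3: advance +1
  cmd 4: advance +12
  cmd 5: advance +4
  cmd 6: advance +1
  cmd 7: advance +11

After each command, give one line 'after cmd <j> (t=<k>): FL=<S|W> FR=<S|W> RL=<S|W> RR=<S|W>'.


after cmd 1 (t=14): FL=S FR=S RL=S RR=S
after cmd 2 (t=21): FL=W FR=W RL=W RR=W
after cmd 3 (t=22): FL=W FR=W RL=W RR=S
after cmd 4 (t=34): FL=W FR=W RL=W RR=S
after cmd 5 (t=38): FL=S FR=S RL=S RR=S
after cmd 6 (t=39): FL=S FR=S RL=S RR=S
after cmd 7 (t=50): FL=S FR=S RL=S RR=S

start t=6: FL=W FR=W RL=W RR=W
cmd 1: advance +8 → t=14, phase=(2,2,2,4) → FL=S FR=S RL=S RR=S
cmd 2: advance +7 → t=21, phase=(9,9,9,11) → FL=W FR=W RL=W RR=W
cmd 3: advance +1 → t=22, phase=(10,10,10,0) → FL=W FR=W RL=W RR=S
cmd 4: advance +12 → t=34, phase=(10,10,10,0) → FL=W FR=W RL=W RR=S
cmd 5: advance +4 → t=38, phase=(2,2,2,4) → FL=S FR=S RL=S RR=S
cmd 6: advance +1 → t=39, phase=(3,3,3,5) → FL=S FR=S RL=S RR=S
cmd 7: advance +11 → t=50, phase=(2,2,2,4) → FL=S FR=S RL=S RR=S


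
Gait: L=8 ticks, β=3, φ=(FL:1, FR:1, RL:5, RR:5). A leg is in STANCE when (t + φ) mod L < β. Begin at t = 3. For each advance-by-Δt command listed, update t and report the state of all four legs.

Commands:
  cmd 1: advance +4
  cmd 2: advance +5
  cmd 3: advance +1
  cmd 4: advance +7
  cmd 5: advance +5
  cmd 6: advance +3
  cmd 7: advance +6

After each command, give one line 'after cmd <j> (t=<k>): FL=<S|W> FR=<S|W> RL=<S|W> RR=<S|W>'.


start t=3: FL=W FR=W RL=S RR=S
cmd 1: advance +4 → t=7, phase=(0,0,4,4) → FL=S FR=S RL=W RR=W
cmd 2: advance +5 → t=12, phase=(5,5,1,1) → FL=W FR=W RL=S RR=S
cmd 3: advance +1 → t=13, phase=(6,6,2,2) → FL=W FR=W RL=S RR=S
cmd 4: advance +7 → t=20, phase=(5,5,1,1) → FL=W FR=W RL=S RR=S
cmd 5: advance +5 → t=25, phase=(2,2,6,6) → FL=S FR=S RL=W RR=W
cmd 6: advance +3 → t=28, phase=(5,5,1,1) → FL=W FR=W RL=S RR=S
cmd 7: advance +6 → t=34, phase=(3,3,7,7) → FL=W FR=W RL=W RR=W

after cmd 1 (t=7): FL=S FR=S RL=W RR=W
after cmd 2 (t=12): FL=W FR=W RL=S RR=S
after cmd 3 (t=13): FL=W FR=W RL=S RR=S
after cmd 4 (t=20): FL=W FR=W RL=S RR=S
after cmd 5 (t=25): FL=S FR=S RL=W RR=W
after cmd 6 (t=28): FL=W FR=W RL=S RR=S
after cmd 7 (t=34): FL=W FR=W RL=W RR=W


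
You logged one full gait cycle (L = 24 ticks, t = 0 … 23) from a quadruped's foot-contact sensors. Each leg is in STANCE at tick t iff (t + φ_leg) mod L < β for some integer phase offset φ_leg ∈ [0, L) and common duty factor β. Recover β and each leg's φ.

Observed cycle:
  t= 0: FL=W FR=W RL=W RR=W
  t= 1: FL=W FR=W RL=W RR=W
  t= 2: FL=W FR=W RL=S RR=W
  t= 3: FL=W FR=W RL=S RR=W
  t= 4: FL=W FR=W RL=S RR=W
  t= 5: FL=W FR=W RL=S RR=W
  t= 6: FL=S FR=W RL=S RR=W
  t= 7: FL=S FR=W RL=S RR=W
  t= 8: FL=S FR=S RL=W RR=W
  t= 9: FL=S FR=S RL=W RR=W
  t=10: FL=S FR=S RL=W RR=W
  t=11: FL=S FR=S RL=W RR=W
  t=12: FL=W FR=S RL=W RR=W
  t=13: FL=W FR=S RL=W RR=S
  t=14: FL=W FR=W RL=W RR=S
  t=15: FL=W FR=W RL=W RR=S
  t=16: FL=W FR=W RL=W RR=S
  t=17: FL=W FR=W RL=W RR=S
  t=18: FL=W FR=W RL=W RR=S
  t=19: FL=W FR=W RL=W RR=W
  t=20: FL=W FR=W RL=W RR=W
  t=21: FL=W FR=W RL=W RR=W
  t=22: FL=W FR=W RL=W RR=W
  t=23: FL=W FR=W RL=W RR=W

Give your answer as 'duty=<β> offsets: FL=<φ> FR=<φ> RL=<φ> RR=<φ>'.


duty β = stance ticks per leg = 6
FL: stance ticks = 6; W→S at t=6 → φ=18
FR: stance ticks = 6; W→S at t=8 → φ=16
RL: stance ticks = 6; W→S at t=2 → φ=22
RR: stance ticks = 6; W→S at t=13 → φ=11

duty=6 offsets: FL=18 FR=16 RL=22 RR=11


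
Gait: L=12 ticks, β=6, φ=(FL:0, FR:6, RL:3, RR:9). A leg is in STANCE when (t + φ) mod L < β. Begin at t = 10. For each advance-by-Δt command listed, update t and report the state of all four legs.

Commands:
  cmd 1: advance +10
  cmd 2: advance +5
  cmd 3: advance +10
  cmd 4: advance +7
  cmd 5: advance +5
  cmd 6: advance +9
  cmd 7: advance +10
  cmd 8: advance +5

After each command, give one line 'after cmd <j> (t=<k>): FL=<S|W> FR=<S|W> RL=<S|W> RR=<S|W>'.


start t=10: FL=W FR=S RL=S RR=W
cmd 1: advance +10 → t=20, phase=(8,2,11,5) → FL=W FR=S RL=W RR=S
cmd 2: advance +5 → t=25, phase=(1,7,4,10) → FL=S FR=W RL=S RR=W
cmd 3: advance +10 → t=35, phase=(11,5,2,8) → FL=W FR=S RL=S RR=W
cmd 4: advance +7 → t=42, phase=(6,0,9,3) → FL=W FR=S RL=W RR=S
cmd 5: advance +5 → t=47, phase=(11,5,2,8) → FL=W FR=S RL=S RR=W
cmd 6: advance +9 → t=56, phase=(8,2,11,5) → FL=W FR=S RL=W RR=S
cmd 7: advance +10 → t=66, phase=(6,0,9,3) → FL=W FR=S RL=W RR=S
cmd 8: advance +5 → t=71, phase=(11,5,2,8) → FL=W FR=S RL=S RR=W

after cmd 1 (t=20): FL=W FR=S RL=W RR=S
after cmd 2 (t=25): FL=S FR=W RL=S RR=W
after cmd 3 (t=35): FL=W FR=S RL=S RR=W
after cmd 4 (t=42): FL=W FR=S RL=W RR=S
after cmd 5 (t=47): FL=W FR=S RL=S RR=W
after cmd 6 (t=56): FL=W FR=S RL=W RR=S
after cmd 7 (t=66): FL=W FR=S RL=W RR=S
after cmd 8 (t=71): FL=W FR=S RL=S RR=W


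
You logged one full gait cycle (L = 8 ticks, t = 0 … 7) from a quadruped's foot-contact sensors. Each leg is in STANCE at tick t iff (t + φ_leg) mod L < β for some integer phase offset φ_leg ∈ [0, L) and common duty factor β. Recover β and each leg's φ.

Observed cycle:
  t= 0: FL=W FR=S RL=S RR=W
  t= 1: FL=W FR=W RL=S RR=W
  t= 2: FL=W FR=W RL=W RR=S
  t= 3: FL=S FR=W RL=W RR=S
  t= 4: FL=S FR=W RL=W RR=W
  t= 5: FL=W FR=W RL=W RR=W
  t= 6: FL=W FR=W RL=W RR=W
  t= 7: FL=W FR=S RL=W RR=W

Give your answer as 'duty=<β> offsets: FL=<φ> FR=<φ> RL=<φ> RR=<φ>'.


duty β = stance ticks per leg = 2
FL: stance ticks = 2; W→S at t=3 → φ=5
FR: stance ticks = 2; W→S at t=7 → φ=1
RL: stance ticks = 2; W→S at t=0 → φ=0
RR: stance ticks = 2; W→S at t=2 → φ=6

duty=2 offsets: FL=5 FR=1 RL=0 RR=6


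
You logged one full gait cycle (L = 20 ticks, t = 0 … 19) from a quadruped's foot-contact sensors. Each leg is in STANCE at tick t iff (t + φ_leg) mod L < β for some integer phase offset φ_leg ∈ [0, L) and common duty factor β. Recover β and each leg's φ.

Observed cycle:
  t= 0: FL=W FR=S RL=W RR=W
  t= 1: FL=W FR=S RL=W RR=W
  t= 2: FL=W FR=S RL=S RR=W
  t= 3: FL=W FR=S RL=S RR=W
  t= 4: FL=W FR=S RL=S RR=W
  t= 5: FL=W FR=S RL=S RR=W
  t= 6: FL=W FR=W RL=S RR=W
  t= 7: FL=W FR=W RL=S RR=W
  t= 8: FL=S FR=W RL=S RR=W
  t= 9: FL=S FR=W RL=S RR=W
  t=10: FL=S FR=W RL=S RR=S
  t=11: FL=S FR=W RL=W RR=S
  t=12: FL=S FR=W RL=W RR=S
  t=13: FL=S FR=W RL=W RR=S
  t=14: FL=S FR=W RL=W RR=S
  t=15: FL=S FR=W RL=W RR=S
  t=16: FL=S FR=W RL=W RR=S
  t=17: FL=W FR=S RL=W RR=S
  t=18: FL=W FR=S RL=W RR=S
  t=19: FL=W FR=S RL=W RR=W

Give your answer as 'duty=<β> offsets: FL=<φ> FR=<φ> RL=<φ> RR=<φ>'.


duty β = stance ticks per leg = 9
FL: stance ticks = 9; W→S at t=8 → φ=12
FR: stance ticks = 9; W→S at t=17 → φ=3
RL: stance ticks = 9; W→S at t=2 → φ=18
RR: stance ticks = 9; W→S at t=10 → φ=10

duty=9 offsets: FL=12 FR=3 RL=18 RR=10


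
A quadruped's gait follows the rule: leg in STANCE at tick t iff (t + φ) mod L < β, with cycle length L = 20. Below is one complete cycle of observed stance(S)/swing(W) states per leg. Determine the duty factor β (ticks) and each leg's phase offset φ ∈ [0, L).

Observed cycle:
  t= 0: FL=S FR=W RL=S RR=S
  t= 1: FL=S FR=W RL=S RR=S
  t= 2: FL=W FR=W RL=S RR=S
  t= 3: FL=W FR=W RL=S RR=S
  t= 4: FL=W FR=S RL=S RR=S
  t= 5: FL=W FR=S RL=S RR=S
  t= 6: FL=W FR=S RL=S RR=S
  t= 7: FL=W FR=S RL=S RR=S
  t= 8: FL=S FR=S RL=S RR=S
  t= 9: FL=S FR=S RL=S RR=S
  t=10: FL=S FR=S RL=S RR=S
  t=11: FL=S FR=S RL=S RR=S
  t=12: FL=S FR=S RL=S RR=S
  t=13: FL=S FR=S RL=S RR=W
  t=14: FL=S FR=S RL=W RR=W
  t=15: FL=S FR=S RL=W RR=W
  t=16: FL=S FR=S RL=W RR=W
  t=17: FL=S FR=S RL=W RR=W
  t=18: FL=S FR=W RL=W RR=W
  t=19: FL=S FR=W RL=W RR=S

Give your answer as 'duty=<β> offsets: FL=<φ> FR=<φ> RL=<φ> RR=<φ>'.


duty β = stance ticks per leg = 14
FL: stance ticks = 14; W→S at t=8 → φ=12
FR: stance ticks = 14; W→S at t=4 → φ=16
RL: stance ticks = 14; W→S at t=0 → φ=0
RR: stance ticks = 14; W→S at t=19 → φ=1

duty=14 offsets: FL=12 FR=16 RL=0 RR=1


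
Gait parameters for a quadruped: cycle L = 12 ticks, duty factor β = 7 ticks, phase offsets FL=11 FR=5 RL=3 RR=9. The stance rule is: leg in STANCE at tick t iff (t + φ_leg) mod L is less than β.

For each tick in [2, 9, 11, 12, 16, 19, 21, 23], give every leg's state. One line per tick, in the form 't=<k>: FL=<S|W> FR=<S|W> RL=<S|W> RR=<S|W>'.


t=2: FL=S FR=W RL=S RR=W
t=9: FL=W FR=S RL=S RR=S
t=11: FL=W FR=S RL=S RR=W
t=12: FL=W FR=S RL=S RR=W
t=16: FL=S FR=W RL=W RR=S
t=19: FL=S FR=S RL=W RR=S
t=21: FL=W FR=S RL=S RR=S
t=23: FL=W FR=S RL=S RR=W

t=2: phase=(1,7,5,11) vs β=7 → FL=S FR=W RL=S RR=W
t=9: phase=(8,2,0,6) vs β=7 → FL=W FR=S RL=S RR=S
t=11: phase=(10,4,2,8) vs β=7 → FL=W FR=S RL=S RR=W
t=12: phase=(11,5,3,9) vs β=7 → FL=W FR=S RL=S RR=W
t=16: phase=(3,9,7,1) vs β=7 → FL=S FR=W RL=W RR=S
t=19: phase=(6,0,10,4) vs β=7 → FL=S FR=S RL=W RR=S
t=21: phase=(8,2,0,6) vs β=7 → FL=W FR=S RL=S RR=S
t=23: phase=(10,4,2,8) vs β=7 → FL=W FR=S RL=S RR=W


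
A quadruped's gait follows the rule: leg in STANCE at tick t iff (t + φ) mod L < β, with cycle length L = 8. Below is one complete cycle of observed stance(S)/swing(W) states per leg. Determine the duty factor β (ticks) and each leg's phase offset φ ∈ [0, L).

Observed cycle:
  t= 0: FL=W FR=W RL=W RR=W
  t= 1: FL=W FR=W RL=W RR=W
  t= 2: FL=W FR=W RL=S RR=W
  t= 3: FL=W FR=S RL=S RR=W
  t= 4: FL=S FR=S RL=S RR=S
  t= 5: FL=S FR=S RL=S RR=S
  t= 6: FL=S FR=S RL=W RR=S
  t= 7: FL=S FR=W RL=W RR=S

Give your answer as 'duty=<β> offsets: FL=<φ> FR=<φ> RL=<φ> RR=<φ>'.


duty β = stance ticks per leg = 4
FL: stance ticks = 4; W→S at t=4 → φ=4
FR: stance ticks = 4; W→S at t=3 → φ=5
RL: stance ticks = 4; W→S at t=2 → φ=6
RR: stance ticks = 4; W→S at t=4 → φ=4

duty=4 offsets: FL=4 FR=5 RL=6 RR=4


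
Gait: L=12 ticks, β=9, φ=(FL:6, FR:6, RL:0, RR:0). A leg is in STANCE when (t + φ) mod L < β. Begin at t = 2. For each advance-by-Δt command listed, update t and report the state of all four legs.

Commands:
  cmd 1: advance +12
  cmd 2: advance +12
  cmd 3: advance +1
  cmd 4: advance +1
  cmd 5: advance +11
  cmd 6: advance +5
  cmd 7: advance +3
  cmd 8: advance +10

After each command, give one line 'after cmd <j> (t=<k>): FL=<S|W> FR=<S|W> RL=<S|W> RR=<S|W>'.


start t=2: FL=S FR=S RL=S RR=S
cmd 1: advance +12 → t=14, phase=(8,8,2,2) → FL=S FR=S RL=S RR=S
cmd 2: advance +12 → t=26, phase=(8,8,2,2) → FL=S FR=S RL=S RR=S
cmd 3: advance +1 → t=27, phase=(9,9,3,3) → FL=W FR=W RL=S RR=S
cmd 4: advance +1 → t=28, phase=(10,10,4,4) → FL=W FR=W RL=S RR=S
cmd 5: advance +11 → t=39, phase=(9,9,3,3) → FL=W FR=W RL=S RR=S
cmd 6: advance +5 → t=44, phase=(2,2,8,8) → FL=S FR=S RL=S RR=S
cmd 7: advance +3 → t=47, phase=(5,5,11,11) → FL=S FR=S RL=W RR=W
cmd 8: advance +10 → t=57, phase=(3,3,9,9) → FL=S FR=S RL=W RR=W

after cmd 1 (t=14): FL=S FR=S RL=S RR=S
after cmd 2 (t=26): FL=S FR=S RL=S RR=S
after cmd 3 (t=27): FL=W FR=W RL=S RR=S
after cmd 4 (t=28): FL=W FR=W RL=S RR=S
after cmd 5 (t=39): FL=W FR=W RL=S RR=S
after cmd 6 (t=44): FL=S FR=S RL=S RR=S
after cmd 7 (t=47): FL=S FR=S RL=W RR=W
after cmd 8 (t=57): FL=S FR=S RL=W RR=W


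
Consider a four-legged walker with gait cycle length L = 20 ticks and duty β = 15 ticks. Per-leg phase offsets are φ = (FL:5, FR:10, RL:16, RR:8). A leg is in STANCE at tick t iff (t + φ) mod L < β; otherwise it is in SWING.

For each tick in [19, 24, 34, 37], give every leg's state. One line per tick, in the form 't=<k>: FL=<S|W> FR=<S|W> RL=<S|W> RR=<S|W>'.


t=19: FL=S FR=S RL=W RR=S
t=24: FL=S FR=S RL=S RR=S
t=34: FL=W FR=S RL=S RR=S
t=37: FL=S FR=S RL=S RR=S

t=19: phase=(4,9,15,7) vs β=15 → FL=S FR=S RL=W RR=S
t=24: phase=(9,14,0,12) vs β=15 → FL=S FR=S RL=S RR=S
t=34: phase=(19,4,10,2) vs β=15 → FL=W FR=S RL=S RR=S
t=37: phase=(2,7,13,5) vs β=15 → FL=S FR=S RL=S RR=S


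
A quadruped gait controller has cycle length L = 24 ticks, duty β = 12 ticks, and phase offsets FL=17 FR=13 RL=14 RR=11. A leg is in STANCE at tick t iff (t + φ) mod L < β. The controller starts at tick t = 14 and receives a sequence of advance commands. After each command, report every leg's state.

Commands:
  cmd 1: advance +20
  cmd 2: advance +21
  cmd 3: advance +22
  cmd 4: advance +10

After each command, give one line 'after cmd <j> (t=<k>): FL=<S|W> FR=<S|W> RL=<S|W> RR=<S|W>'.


after cmd 1 (t=34): FL=S FR=W RL=S RR=W
after cmd 2 (t=55): FL=S FR=W RL=W RR=W
after cmd 3 (t=77): FL=W FR=W RL=W RR=W
after cmd 4 (t=87): FL=S FR=S RL=S RR=S

start t=14: FL=S FR=S RL=S RR=S
cmd 1: advance +20 → t=34, phase=(3,23,0,21) → FL=S FR=W RL=S RR=W
cmd 2: advance +21 → t=55, phase=(0,20,21,18) → FL=S FR=W RL=W RR=W
cmd 3: advance +22 → t=77, phase=(22,18,19,16) → FL=W FR=W RL=W RR=W
cmd 4: advance +10 → t=87, phase=(8,4,5,2) → FL=S FR=S RL=S RR=S


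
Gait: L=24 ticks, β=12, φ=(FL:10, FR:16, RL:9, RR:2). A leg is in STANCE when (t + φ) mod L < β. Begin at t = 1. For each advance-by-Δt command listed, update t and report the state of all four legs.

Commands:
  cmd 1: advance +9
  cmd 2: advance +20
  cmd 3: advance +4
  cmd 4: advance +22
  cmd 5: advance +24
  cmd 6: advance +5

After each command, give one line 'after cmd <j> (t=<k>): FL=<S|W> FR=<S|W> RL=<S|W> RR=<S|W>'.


start t=1: FL=S FR=W RL=S RR=S
cmd 1: advance +9 → t=10, phase=(20,2,19,12) → FL=W FR=S RL=W RR=W
cmd 2: advance +20 → t=30, phase=(16,22,15,8) → FL=W FR=W RL=W RR=S
cmd 3: advance +4 → t=34, phase=(20,2,19,12) → FL=W FR=S RL=W RR=W
cmd 4: advance +22 → t=56, phase=(18,0,17,10) → FL=W FR=S RL=W RR=S
cmd 5: advance +24 → t=80, phase=(18,0,17,10) → FL=W FR=S RL=W RR=S
cmd 6: advance +5 → t=85, phase=(23,5,22,15) → FL=W FR=S RL=W RR=W

after cmd 1 (t=10): FL=W FR=S RL=W RR=W
after cmd 2 (t=30): FL=W FR=W RL=W RR=S
after cmd 3 (t=34): FL=W FR=S RL=W RR=W
after cmd 4 (t=56): FL=W FR=S RL=W RR=S
after cmd 5 (t=80): FL=W FR=S RL=W RR=S
after cmd 6 (t=85): FL=W FR=S RL=W RR=W


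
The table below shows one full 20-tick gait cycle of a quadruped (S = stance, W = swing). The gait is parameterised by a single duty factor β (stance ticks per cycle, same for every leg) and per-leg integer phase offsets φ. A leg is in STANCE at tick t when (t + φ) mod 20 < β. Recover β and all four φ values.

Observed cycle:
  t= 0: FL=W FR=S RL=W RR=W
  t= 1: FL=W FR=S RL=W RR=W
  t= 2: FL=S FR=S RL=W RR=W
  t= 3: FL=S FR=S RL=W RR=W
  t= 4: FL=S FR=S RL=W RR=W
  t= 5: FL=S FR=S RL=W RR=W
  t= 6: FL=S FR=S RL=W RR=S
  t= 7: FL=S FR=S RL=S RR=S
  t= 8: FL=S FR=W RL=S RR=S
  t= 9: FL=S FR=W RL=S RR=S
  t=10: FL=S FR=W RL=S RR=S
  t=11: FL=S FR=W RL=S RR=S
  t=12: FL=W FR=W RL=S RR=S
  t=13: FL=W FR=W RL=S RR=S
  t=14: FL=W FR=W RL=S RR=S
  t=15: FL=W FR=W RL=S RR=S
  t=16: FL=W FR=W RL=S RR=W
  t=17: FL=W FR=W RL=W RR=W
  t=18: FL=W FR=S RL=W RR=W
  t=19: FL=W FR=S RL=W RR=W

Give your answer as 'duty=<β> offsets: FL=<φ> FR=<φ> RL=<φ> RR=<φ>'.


duty β = stance ticks per leg = 10
FL: stance ticks = 10; W→S at t=2 → φ=18
FR: stance ticks = 10; W→S at t=18 → φ=2
RL: stance ticks = 10; W→S at t=7 → φ=13
RR: stance ticks = 10; W→S at t=6 → φ=14

duty=10 offsets: FL=18 FR=2 RL=13 RR=14
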